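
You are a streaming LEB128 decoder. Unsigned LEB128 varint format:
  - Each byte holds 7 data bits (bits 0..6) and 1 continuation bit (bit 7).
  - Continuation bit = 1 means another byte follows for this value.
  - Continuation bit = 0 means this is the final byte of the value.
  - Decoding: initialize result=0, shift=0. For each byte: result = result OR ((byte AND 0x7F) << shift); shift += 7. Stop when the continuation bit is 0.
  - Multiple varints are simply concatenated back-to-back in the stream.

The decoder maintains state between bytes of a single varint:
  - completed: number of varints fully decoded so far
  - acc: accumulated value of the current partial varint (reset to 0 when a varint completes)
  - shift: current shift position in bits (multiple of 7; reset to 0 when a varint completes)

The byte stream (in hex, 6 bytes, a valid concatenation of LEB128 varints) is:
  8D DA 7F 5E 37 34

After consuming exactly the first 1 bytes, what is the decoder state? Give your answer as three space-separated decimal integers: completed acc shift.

byte[0]=0x8D cont=1 payload=0x0D: acc |= 13<<0 -> completed=0 acc=13 shift=7

Answer: 0 13 7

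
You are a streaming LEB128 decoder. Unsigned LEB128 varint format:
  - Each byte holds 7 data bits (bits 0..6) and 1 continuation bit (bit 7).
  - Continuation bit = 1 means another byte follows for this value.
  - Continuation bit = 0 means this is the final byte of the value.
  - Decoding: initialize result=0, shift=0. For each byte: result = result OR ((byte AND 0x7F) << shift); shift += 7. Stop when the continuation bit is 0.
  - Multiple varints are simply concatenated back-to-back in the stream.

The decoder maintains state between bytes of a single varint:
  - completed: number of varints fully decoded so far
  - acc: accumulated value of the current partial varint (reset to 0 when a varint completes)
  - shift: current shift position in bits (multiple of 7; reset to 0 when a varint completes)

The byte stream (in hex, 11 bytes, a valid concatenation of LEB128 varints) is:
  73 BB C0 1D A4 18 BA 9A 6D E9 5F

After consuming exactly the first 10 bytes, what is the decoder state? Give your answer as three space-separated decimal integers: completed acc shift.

Answer: 4 105 7

Derivation:
byte[0]=0x73 cont=0 payload=0x73: varint #1 complete (value=115); reset -> completed=1 acc=0 shift=0
byte[1]=0xBB cont=1 payload=0x3B: acc |= 59<<0 -> completed=1 acc=59 shift=7
byte[2]=0xC0 cont=1 payload=0x40: acc |= 64<<7 -> completed=1 acc=8251 shift=14
byte[3]=0x1D cont=0 payload=0x1D: varint #2 complete (value=483387); reset -> completed=2 acc=0 shift=0
byte[4]=0xA4 cont=1 payload=0x24: acc |= 36<<0 -> completed=2 acc=36 shift=7
byte[5]=0x18 cont=0 payload=0x18: varint #3 complete (value=3108); reset -> completed=3 acc=0 shift=0
byte[6]=0xBA cont=1 payload=0x3A: acc |= 58<<0 -> completed=3 acc=58 shift=7
byte[7]=0x9A cont=1 payload=0x1A: acc |= 26<<7 -> completed=3 acc=3386 shift=14
byte[8]=0x6D cont=0 payload=0x6D: varint #4 complete (value=1789242); reset -> completed=4 acc=0 shift=0
byte[9]=0xE9 cont=1 payload=0x69: acc |= 105<<0 -> completed=4 acc=105 shift=7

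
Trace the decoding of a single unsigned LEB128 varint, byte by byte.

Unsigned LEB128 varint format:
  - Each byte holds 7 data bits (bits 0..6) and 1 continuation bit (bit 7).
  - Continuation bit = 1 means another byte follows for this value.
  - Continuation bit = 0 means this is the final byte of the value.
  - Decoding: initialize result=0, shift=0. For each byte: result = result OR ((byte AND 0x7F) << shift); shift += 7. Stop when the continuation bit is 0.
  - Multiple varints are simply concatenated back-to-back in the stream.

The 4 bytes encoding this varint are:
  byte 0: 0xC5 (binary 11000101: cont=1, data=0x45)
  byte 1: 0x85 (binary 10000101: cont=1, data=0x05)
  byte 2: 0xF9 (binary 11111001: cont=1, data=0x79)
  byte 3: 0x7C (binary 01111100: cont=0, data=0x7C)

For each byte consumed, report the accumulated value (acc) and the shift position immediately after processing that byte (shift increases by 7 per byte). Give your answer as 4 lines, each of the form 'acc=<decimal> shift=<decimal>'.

Answer: acc=69 shift=7
acc=709 shift=14
acc=1983173 shift=21
acc=262030021 shift=28

Derivation:
byte 0=0xC5: payload=0x45=69, contrib = 69<<0 = 69; acc -> 69, shift -> 7
byte 1=0x85: payload=0x05=5, contrib = 5<<7 = 640; acc -> 709, shift -> 14
byte 2=0xF9: payload=0x79=121, contrib = 121<<14 = 1982464; acc -> 1983173, shift -> 21
byte 3=0x7C: payload=0x7C=124, contrib = 124<<21 = 260046848; acc -> 262030021, shift -> 28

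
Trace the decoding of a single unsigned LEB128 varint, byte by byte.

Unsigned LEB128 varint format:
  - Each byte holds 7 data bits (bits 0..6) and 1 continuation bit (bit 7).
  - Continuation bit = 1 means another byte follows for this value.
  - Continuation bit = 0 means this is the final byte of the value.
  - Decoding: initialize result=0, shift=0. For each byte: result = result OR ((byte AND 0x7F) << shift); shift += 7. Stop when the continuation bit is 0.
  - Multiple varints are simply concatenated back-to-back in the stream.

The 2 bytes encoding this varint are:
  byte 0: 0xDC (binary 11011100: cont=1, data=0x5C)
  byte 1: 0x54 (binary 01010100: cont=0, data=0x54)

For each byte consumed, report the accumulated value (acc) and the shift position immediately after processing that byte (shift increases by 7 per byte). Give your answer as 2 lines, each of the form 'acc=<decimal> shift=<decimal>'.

byte 0=0xDC: payload=0x5C=92, contrib = 92<<0 = 92; acc -> 92, shift -> 7
byte 1=0x54: payload=0x54=84, contrib = 84<<7 = 10752; acc -> 10844, shift -> 14

Answer: acc=92 shift=7
acc=10844 shift=14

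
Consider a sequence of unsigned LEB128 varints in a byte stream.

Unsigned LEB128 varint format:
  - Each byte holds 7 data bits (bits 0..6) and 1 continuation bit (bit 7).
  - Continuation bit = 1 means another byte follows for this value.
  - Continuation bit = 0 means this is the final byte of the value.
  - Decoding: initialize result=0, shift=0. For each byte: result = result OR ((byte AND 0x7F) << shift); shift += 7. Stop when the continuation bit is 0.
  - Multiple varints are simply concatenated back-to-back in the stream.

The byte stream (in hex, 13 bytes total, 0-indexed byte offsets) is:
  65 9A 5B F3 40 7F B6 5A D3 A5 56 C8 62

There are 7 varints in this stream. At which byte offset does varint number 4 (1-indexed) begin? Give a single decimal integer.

  byte[0]=0x65 cont=0 payload=0x65=101: acc |= 101<<0 -> acc=101 shift=7 [end]
Varint 1: bytes[0:1] = 65 -> value 101 (1 byte(s))
  byte[1]=0x9A cont=1 payload=0x1A=26: acc |= 26<<0 -> acc=26 shift=7
  byte[2]=0x5B cont=0 payload=0x5B=91: acc |= 91<<7 -> acc=11674 shift=14 [end]
Varint 2: bytes[1:3] = 9A 5B -> value 11674 (2 byte(s))
  byte[3]=0xF3 cont=1 payload=0x73=115: acc |= 115<<0 -> acc=115 shift=7
  byte[4]=0x40 cont=0 payload=0x40=64: acc |= 64<<7 -> acc=8307 shift=14 [end]
Varint 3: bytes[3:5] = F3 40 -> value 8307 (2 byte(s))
  byte[5]=0x7F cont=0 payload=0x7F=127: acc |= 127<<0 -> acc=127 shift=7 [end]
Varint 4: bytes[5:6] = 7F -> value 127 (1 byte(s))
  byte[6]=0xB6 cont=1 payload=0x36=54: acc |= 54<<0 -> acc=54 shift=7
  byte[7]=0x5A cont=0 payload=0x5A=90: acc |= 90<<7 -> acc=11574 shift=14 [end]
Varint 5: bytes[6:8] = B6 5A -> value 11574 (2 byte(s))
  byte[8]=0xD3 cont=1 payload=0x53=83: acc |= 83<<0 -> acc=83 shift=7
  byte[9]=0xA5 cont=1 payload=0x25=37: acc |= 37<<7 -> acc=4819 shift=14
  byte[10]=0x56 cont=0 payload=0x56=86: acc |= 86<<14 -> acc=1413843 shift=21 [end]
Varint 6: bytes[8:11] = D3 A5 56 -> value 1413843 (3 byte(s))
  byte[11]=0xC8 cont=1 payload=0x48=72: acc |= 72<<0 -> acc=72 shift=7
  byte[12]=0x62 cont=0 payload=0x62=98: acc |= 98<<7 -> acc=12616 shift=14 [end]
Varint 7: bytes[11:13] = C8 62 -> value 12616 (2 byte(s))

Answer: 5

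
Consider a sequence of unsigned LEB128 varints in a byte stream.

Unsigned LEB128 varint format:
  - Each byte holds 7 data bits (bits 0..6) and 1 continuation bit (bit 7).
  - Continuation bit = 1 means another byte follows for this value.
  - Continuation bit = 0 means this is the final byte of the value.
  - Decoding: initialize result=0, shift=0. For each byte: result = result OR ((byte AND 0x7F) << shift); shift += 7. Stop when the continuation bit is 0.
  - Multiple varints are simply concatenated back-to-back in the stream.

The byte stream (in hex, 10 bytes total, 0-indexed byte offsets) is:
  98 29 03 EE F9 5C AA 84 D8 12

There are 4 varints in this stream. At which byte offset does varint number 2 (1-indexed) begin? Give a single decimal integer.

Answer: 2

Derivation:
  byte[0]=0x98 cont=1 payload=0x18=24: acc |= 24<<0 -> acc=24 shift=7
  byte[1]=0x29 cont=0 payload=0x29=41: acc |= 41<<7 -> acc=5272 shift=14 [end]
Varint 1: bytes[0:2] = 98 29 -> value 5272 (2 byte(s))
  byte[2]=0x03 cont=0 payload=0x03=3: acc |= 3<<0 -> acc=3 shift=7 [end]
Varint 2: bytes[2:3] = 03 -> value 3 (1 byte(s))
  byte[3]=0xEE cont=1 payload=0x6E=110: acc |= 110<<0 -> acc=110 shift=7
  byte[4]=0xF9 cont=1 payload=0x79=121: acc |= 121<<7 -> acc=15598 shift=14
  byte[5]=0x5C cont=0 payload=0x5C=92: acc |= 92<<14 -> acc=1522926 shift=21 [end]
Varint 3: bytes[3:6] = EE F9 5C -> value 1522926 (3 byte(s))
  byte[6]=0xAA cont=1 payload=0x2A=42: acc |= 42<<0 -> acc=42 shift=7
  byte[7]=0x84 cont=1 payload=0x04=4: acc |= 4<<7 -> acc=554 shift=14
  byte[8]=0xD8 cont=1 payload=0x58=88: acc |= 88<<14 -> acc=1442346 shift=21
  byte[9]=0x12 cont=0 payload=0x12=18: acc |= 18<<21 -> acc=39191082 shift=28 [end]
Varint 4: bytes[6:10] = AA 84 D8 12 -> value 39191082 (4 byte(s))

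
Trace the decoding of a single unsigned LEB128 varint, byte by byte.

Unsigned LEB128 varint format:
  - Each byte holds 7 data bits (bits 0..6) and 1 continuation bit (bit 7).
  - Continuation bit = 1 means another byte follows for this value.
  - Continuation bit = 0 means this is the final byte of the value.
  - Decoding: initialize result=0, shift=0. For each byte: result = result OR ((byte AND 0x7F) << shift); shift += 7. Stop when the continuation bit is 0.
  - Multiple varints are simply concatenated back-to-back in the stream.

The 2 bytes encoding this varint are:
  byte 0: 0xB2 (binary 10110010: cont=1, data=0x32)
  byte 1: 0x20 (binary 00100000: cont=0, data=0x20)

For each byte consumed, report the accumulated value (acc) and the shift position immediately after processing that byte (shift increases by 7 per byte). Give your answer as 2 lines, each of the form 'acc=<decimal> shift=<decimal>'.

byte 0=0xB2: payload=0x32=50, contrib = 50<<0 = 50; acc -> 50, shift -> 7
byte 1=0x20: payload=0x20=32, contrib = 32<<7 = 4096; acc -> 4146, shift -> 14

Answer: acc=50 shift=7
acc=4146 shift=14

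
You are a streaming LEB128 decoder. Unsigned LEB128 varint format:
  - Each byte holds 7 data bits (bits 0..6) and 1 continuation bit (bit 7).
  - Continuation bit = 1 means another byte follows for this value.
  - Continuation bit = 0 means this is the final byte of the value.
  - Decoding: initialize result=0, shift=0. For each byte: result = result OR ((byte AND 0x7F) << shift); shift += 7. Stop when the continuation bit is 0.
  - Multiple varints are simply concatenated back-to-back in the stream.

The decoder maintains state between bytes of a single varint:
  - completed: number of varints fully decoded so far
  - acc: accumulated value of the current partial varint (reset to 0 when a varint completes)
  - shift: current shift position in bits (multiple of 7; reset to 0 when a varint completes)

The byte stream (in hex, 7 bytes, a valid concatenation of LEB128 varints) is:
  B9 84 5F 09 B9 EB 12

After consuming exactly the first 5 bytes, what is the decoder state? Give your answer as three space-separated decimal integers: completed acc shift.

byte[0]=0xB9 cont=1 payload=0x39: acc |= 57<<0 -> completed=0 acc=57 shift=7
byte[1]=0x84 cont=1 payload=0x04: acc |= 4<<7 -> completed=0 acc=569 shift=14
byte[2]=0x5F cont=0 payload=0x5F: varint #1 complete (value=1557049); reset -> completed=1 acc=0 shift=0
byte[3]=0x09 cont=0 payload=0x09: varint #2 complete (value=9); reset -> completed=2 acc=0 shift=0
byte[4]=0xB9 cont=1 payload=0x39: acc |= 57<<0 -> completed=2 acc=57 shift=7

Answer: 2 57 7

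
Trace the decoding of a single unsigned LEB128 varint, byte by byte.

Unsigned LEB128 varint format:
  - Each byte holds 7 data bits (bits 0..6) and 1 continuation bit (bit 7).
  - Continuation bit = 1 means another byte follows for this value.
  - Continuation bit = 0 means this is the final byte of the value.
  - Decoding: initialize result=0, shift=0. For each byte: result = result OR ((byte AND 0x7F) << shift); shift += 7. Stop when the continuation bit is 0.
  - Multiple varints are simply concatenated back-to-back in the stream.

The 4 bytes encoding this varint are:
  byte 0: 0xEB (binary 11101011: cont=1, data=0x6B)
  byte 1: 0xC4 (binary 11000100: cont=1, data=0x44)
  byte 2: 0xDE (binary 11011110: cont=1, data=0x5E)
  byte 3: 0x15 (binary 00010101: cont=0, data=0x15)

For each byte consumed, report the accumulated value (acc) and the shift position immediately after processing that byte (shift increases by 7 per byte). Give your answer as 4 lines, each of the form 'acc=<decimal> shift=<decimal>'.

byte 0=0xEB: payload=0x6B=107, contrib = 107<<0 = 107; acc -> 107, shift -> 7
byte 1=0xC4: payload=0x44=68, contrib = 68<<7 = 8704; acc -> 8811, shift -> 14
byte 2=0xDE: payload=0x5E=94, contrib = 94<<14 = 1540096; acc -> 1548907, shift -> 21
byte 3=0x15: payload=0x15=21, contrib = 21<<21 = 44040192; acc -> 45589099, shift -> 28

Answer: acc=107 shift=7
acc=8811 shift=14
acc=1548907 shift=21
acc=45589099 shift=28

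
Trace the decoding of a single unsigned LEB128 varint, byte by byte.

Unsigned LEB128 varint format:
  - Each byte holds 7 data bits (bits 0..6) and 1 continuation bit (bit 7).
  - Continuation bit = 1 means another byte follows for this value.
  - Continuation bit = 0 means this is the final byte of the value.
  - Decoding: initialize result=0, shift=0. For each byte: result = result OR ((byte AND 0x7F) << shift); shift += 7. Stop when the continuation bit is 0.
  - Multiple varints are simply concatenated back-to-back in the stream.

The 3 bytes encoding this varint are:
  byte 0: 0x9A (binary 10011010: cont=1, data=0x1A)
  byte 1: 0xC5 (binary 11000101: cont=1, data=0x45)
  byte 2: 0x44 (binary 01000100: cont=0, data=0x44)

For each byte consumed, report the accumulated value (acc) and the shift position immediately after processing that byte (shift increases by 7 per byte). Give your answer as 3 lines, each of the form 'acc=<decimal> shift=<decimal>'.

Answer: acc=26 shift=7
acc=8858 shift=14
acc=1122970 shift=21

Derivation:
byte 0=0x9A: payload=0x1A=26, contrib = 26<<0 = 26; acc -> 26, shift -> 7
byte 1=0xC5: payload=0x45=69, contrib = 69<<7 = 8832; acc -> 8858, shift -> 14
byte 2=0x44: payload=0x44=68, contrib = 68<<14 = 1114112; acc -> 1122970, shift -> 21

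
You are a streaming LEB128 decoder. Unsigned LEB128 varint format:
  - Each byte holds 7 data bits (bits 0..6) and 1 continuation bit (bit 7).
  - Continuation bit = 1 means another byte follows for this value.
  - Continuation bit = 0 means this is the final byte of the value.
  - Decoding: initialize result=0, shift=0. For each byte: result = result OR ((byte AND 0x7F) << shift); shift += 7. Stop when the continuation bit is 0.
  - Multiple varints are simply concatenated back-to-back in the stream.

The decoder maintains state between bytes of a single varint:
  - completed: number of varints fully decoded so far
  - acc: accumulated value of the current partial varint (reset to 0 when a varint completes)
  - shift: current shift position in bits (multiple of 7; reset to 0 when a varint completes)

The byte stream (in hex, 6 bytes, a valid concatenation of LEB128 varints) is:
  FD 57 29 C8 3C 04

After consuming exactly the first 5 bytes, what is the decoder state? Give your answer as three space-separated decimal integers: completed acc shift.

byte[0]=0xFD cont=1 payload=0x7D: acc |= 125<<0 -> completed=0 acc=125 shift=7
byte[1]=0x57 cont=0 payload=0x57: varint #1 complete (value=11261); reset -> completed=1 acc=0 shift=0
byte[2]=0x29 cont=0 payload=0x29: varint #2 complete (value=41); reset -> completed=2 acc=0 shift=0
byte[3]=0xC8 cont=1 payload=0x48: acc |= 72<<0 -> completed=2 acc=72 shift=7
byte[4]=0x3C cont=0 payload=0x3C: varint #3 complete (value=7752); reset -> completed=3 acc=0 shift=0

Answer: 3 0 0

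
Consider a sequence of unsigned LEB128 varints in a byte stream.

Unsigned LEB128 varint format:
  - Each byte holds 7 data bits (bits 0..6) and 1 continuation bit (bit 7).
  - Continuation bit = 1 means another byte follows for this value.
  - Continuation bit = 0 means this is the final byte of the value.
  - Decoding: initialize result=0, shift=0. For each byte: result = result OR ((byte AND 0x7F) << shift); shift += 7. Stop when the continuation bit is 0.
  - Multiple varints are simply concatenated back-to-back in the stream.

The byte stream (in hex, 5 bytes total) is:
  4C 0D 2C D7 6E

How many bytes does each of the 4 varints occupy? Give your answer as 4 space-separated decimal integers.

Answer: 1 1 1 2

Derivation:
  byte[0]=0x4C cont=0 payload=0x4C=76: acc |= 76<<0 -> acc=76 shift=7 [end]
Varint 1: bytes[0:1] = 4C -> value 76 (1 byte(s))
  byte[1]=0x0D cont=0 payload=0x0D=13: acc |= 13<<0 -> acc=13 shift=7 [end]
Varint 2: bytes[1:2] = 0D -> value 13 (1 byte(s))
  byte[2]=0x2C cont=0 payload=0x2C=44: acc |= 44<<0 -> acc=44 shift=7 [end]
Varint 3: bytes[2:3] = 2C -> value 44 (1 byte(s))
  byte[3]=0xD7 cont=1 payload=0x57=87: acc |= 87<<0 -> acc=87 shift=7
  byte[4]=0x6E cont=0 payload=0x6E=110: acc |= 110<<7 -> acc=14167 shift=14 [end]
Varint 4: bytes[3:5] = D7 6E -> value 14167 (2 byte(s))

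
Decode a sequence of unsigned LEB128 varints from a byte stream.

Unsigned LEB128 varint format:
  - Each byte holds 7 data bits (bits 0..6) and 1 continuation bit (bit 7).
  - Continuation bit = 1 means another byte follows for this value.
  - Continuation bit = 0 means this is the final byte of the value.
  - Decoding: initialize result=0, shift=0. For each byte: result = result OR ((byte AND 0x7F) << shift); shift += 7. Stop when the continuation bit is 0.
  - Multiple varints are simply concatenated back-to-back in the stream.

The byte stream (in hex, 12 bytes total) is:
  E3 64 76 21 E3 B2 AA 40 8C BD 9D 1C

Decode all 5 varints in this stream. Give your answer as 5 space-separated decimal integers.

Answer: 12899 118 33 134912355 59203212

Derivation:
  byte[0]=0xE3 cont=1 payload=0x63=99: acc |= 99<<0 -> acc=99 shift=7
  byte[1]=0x64 cont=0 payload=0x64=100: acc |= 100<<7 -> acc=12899 shift=14 [end]
Varint 1: bytes[0:2] = E3 64 -> value 12899 (2 byte(s))
  byte[2]=0x76 cont=0 payload=0x76=118: acc |= 118<<0 -> acc=118 shift=7 [end]
Varint 2: bytes[2:3] = 76 -> value 118 (1 byte(s))
  byte[3]=0x21 cont=0 payload=0x21=33: acc |= 33<<0 -> acc=33 shift=7 [end]
Varint 3: bytes[3:4] = 21 -> value 33 (1 byte(s))
  byte[4]=0xE3 cont=1 payload=0x63=99: acc |= 99<<0 -> acc=99 shift=7
  byte[5]=0xB2 cont=1 payload=0x32=50: acc |= 50<<7 -> acc=6499 shift=14
  byte[6]=0xAA cont=1 payload=0x2A=42: acc |= 42<<14 -> acc=694627 shift=21
  byte[7]=0x40 cont=0 payload=0x40=64: acc |= 64<<21 -> acc=134912355 shift=28 [end]
Varint 4: bytes[4:8] = E3 B2 AA 40 -> value 134912355 (4 byte(s))
  byte[8]=0x8C cont=1 payload=0x0C=12: acc |= 12<<0 -> acc=12 shift=7
  byte[9]=0xBD cont=1 payload=0x3D=61: acc |= 61<<7 -> acc=7820 shift=14
  byte[10]=0x9D cont=1 payload=0x1D=29: acc |= 29<<14 -> acc=482956 shift=21
  byte[11]=0x1C cont=0 payload=0x1C=28: acc |= 28<<21 -> acc=59203212 shift=28 [end]
Varint 5: bytes[8:12] = 8C BD 9D 1C -> value 59203212 (4 byte(s))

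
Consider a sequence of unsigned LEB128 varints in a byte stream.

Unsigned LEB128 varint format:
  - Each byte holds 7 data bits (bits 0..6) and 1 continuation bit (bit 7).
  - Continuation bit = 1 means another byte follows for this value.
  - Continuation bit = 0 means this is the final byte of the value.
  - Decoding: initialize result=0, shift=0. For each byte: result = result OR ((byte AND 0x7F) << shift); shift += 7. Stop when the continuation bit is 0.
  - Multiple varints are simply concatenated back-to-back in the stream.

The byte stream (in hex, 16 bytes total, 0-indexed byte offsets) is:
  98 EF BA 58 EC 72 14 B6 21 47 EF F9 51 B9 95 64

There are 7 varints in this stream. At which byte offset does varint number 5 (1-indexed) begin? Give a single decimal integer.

  byte[0]=0x98 cont=1 payload=0x18=24: acc |= 24<<0 -> acc=24 shift=7
  byte[1]=0xEF cont=1 payload=0x6F=111: acc |= 111<<7 -> acc=14232 shift=14
  byte[2]=0xBA cont=1 payload=0x3A=58: acc |= 58<<14 -> acc=964504 shift=21
  byte[3]=0x58 cont=0 payload=0x58=88: acc |= 88<<21 -> acc=185513880 shift=28 [end]
Varint 1: bytes[0:4] = 98 EF BA 58 -> value 185513880 (4 byte(s))
  byte[4]=0xEC cont=1 payload=0x6C=108: acc |= 108<<0 -> acc=108 shift=7
  byte[5]=0x72 cont=0 payload=0x72=114: acc |= 114<<7 -> acc=14700 shift=14 [end]
Varint 2: bytes[4:6] = EC 72 -> value 14700 (2 byte(s))
  byte[6]=0x14 cont=0 payload=0x14=20: acc |= 20<<0 -> acc=20 shift=7 [end]
Varint 3: bytes[6:7] = 14 -> value 20 (1 byte(s))
  byte[7]=0xB6 cont=1 payload=0x36=54: acc |= 54<<0 -> acc=54 shift=7
  byte[8]=0x21 cont=0 payload=0x21=33: acc |= 33<<7 -> acc=4278 shift=14 [end]
Varint 4: bytes[7:9] = B6 21 -> value 4278 (2 byte(s))
  byte[9]=0x47 cont=0 payload=0x47=71: acc |= 71<<0 -> acc=71 shift=7 [end]
Varint 5: bytes[9:10] = 47 -> value 71 (1 byte(s))
  byte[10]=0xEF cont=1 payload=0x6F=111: acc |= 111<<0 -> acc=111 shift=7
  byte[11]=0xF9 cont=1 payload=0x79=121: acc |= 121<<7 -> acc=15599 shift=14
  byte[12]=0x51 cont=0 payload=0x51=81: acc |= 81<<14 -> acc=1342703 shift=21 [end]
Varint 6: bytes[10:13] = EF F9 51 -> value 1342703 (3 byte(s))
  byte[13]=0xB9 cont=1 payload=0x39=57: acc |= 57<<0 -> acc=57 shift=7
  byte[14]=0x95 cont=1 payload=0x15=21: acc |= 21<<7 -> acc=2745 shift=14
  byte[15]=0x64 cont=0 payload=0x64=100: acc |= 100<<14 -> acc=1641145 shift=21 [end]
Varint 7: bytes[13:16] = B9 95 64 -> value 1641145 (3 byte(s))

Answer: 9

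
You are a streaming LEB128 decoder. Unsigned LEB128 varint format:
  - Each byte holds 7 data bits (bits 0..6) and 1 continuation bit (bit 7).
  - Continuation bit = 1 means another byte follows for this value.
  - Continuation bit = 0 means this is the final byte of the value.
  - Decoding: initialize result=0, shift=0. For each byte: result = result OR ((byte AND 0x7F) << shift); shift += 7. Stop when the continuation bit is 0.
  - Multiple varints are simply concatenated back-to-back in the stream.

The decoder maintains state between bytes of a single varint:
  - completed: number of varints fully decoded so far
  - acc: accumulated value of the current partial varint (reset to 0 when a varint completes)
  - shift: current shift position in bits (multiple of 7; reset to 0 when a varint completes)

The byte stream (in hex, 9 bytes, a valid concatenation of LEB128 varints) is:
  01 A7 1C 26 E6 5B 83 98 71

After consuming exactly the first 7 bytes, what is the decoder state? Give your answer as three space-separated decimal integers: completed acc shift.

byte[0]=0x01 cont=0 payload=0x01: varint #1 complete (value=1); reset -> completed=1 acc=0 shift=0
byte[1]=0xA7 cont=1 payload=0x27: acc |= 39<<0 -> completed=1 acc=39 shift=7
byte[2]=0x1C cont=0 payload=0x1C: varint #2 complete (value=3623); reset -> completed=2 acc=0 shift=0
byte[3]=0x26 cont=0 payload=0x26: varint #3 complete (value=38); reset -> completed=3 acc=0 shift=0
byte[4]=0xE6 cont=1 payload=0x66: acc |= 102<<0 -> completed=3 acc=102 shift=7
byte[5]=0x5B cont=0 payload=0x5B: varint #4 complete (value=11750); reset -> completed=4 acc=0 shift=0
byte[6]=0x83 cont=1 payload=0x03: acc |= 3<<0 -> completed=4 acc=3 shift=7

Answer: 4 3 7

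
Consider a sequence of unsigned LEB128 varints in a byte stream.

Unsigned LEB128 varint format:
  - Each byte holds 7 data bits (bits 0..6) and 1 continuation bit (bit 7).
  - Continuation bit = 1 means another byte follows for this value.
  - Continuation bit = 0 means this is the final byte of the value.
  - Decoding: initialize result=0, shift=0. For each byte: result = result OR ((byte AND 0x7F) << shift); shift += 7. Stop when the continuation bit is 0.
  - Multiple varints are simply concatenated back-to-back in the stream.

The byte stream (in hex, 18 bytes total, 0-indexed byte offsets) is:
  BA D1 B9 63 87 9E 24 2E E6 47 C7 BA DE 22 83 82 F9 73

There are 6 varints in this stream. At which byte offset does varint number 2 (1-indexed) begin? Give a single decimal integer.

  byte[0]=0xBA cont=1 payload=0x3A=58: acc |= 58<<0 -> acc=58 shift=7
  byte[1]=0xD1 cont=1 payload=0x51=81: acc |= 81<<7 -> acc=10426 shift=14
  byte[2]=0xB9 cont=1 payload=0x39=57: acc |= 57<<14 -> acc=944314 shift=21
  byte[3]=0x63 cont=0 payload=0x63=99: acc |= 99<<21 -> acc=208562362 shift=28 [end]
Varint 1: bytes[0:4] = BA D1 B9 63 -> value 208562362 (4 byte(s))
  byte[4]=0x87 cont=1 payload=0x07=7: acc |= 7<<0 -> acc=7 shift=7
  byte[5]=0x9E cont=1 payload=0x1E=30: acc |= 30<<7 -> acc=3847 shift=14
  byte[6]=0x24 cont=0 payload=0x24=36: acc |= 36<<14 -> acc=593671 shift=21 [end]
Varint 2: bytes[4:7] = 87 9E 24 -> value 593671 (3 byte(s))
  byte[7]=0x2E cont=0 payload=0x2E=46: acc |= 46<<0 -> acc=46 shift=7 [end]
Varint 3: bytes[7:8] = 2E -> value 46 (1 byte(s))
  byte[8]=0xE6 cont=1 payload=0x66=102: acc |= 102<<0 -> acc=102 shift=7
  byte[9]=0x47 cont=0 payload=0x47=71: acc |= 71<<7 -> acc=9190 shift=14 [end]
Varint 4: bytes[8:10] = E6 47 -> value 9190 (2 byte(s))
  byte[10]=0xC7 cont=1 payload=0x47=71: acc |= 71<<0 -> acc=71 shift=7
  byte[11]=0xBA cont=1 payload=0x3A=58: acc |= 58<<7 -> acc=7495 shift=14
  byte[12]=0xDE cont=1 payload=0x5E=94: acc |= 94<<14 -> acc=1547591 shift=21
  byte[13]=0x22 cont=0 payload=0x22=34: acc |= 34<<21 -> acc=72850759 shift=28 [end]
Varint 5: bytes[10:14] = C7 BA DE 22 -> value 72850759 (4 byte(s))
  byte[14]=0x83 cont=1 payload=0x03=3: acc |= 3<<0 -> acc=3 shift=7
  byte[15]=0x82 cont=1 payload=0x02=2: acc |= 2<<7 -> acc=259 shift=14
  byte[16]=0xF9 cont=1 payload=0x79=121: acc |= 121<<14 -> acc=1982723 shift=21
  byte[17]=0x73 cont=0 payload=0x73=115: acc |= 115<<21 -> acc=243155203 shift=28 [end]
Varint 6: bytes[14:18] = 83 82 F9 73 -> value 243155203 (4 byte(s))

Answer: 4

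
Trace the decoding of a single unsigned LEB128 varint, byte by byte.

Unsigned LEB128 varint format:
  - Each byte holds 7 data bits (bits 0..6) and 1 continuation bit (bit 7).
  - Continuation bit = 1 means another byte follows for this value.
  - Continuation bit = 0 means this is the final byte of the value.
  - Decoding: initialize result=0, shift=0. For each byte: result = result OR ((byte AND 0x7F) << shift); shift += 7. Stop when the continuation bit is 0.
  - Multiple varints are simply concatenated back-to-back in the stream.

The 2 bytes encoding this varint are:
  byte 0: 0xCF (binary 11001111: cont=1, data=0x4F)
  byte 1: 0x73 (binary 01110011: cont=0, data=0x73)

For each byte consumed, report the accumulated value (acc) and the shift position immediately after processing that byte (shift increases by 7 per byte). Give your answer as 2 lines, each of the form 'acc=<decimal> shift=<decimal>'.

byte 0=0xCF: payload=0x4F=79, contrib = 79<<0 = 79; acc -> 79, shift -> 7
byte 1=0x73: payload=0x73=115, contrib = 115<<7 = 14720; acc -> 14799, shift -> 14

Answer: acc=79 shift=7
acc=14799 shift=14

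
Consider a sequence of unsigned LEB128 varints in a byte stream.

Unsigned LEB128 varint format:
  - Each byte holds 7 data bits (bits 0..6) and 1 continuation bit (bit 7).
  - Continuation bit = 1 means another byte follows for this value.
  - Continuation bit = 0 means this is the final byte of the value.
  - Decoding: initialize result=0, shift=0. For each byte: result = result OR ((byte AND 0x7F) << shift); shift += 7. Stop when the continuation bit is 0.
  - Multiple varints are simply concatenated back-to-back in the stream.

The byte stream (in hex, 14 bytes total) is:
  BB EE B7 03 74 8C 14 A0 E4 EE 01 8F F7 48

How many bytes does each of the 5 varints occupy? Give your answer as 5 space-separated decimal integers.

Answer: 4 1 2 4 3

Derivation:
  byte[0]=0xBB cont=1 payload=0x3B=59: acc |= 59<<0 -> acc=59 shift=7
  byte[1]=0xEE cont=1 payload=0x6E=110: acc |= 110<<7 -> acc=14139 shift=14
  byte[2]=0xB7 cont=1 payload=0x37=55: acc |= 55<<14 -> acc=915259 shift=21
  byte[3]=0x03 cont=0 payload=0x03=3: acc |= 3<<21 -> acc=7206715 shift=28 [end]
Varint 1: bytes[0:4] = BB EE B7 03 -> value 7206715 (4 byte(s))
  byte[4]=0x74 cont=0 payload=0x74=116: acc |= 116<<0 -> acc=116 shift=7 [end]
Varint 2: bytes[4:5] = 74 -> value 116 (1 byte(s))
  byte[5]=0x8C cont=1 payload=0x0C=12: acc |= 12<<0 -> acc=12 shift=7
  byte[6]=0x14 cont=0 payload=0x14=20: acc |= 20<<7 -> acc=2572 shift=14 [end]
Varint 3: bytes[5:7] = 8C 14 -> value 2572 (2 byte(s))
  byte[7]=0xA0 cont=1 payload=0x20=32: acc |= 32<<0 -> acc=32 shift=7
  byte[8]=0xE4 cont=1 payload=0x64=100: acc |= 100<<7 -> acc=12832 shift=14
  byte[9]=0xEE cont=1 payload=0x6E=110: acc |= 110<<14 -> acc=1815072 shift=21
  byte[10]=0x01 cont=0 payload=0x01=1: acc |= 1<<21 -> acc=3912224 shift=28 [end]
Varint 4: bytes[7:11] = A0 E4 EE 01 -> value 3912224 (4 byte(s))
  byte[11]=0x8F cont=1 payload=0x0F=15: acc |= 15<<0 -> acc=15 shift=7
  byte[12]=0xF7 cont=1 payload=0x77=119: acc |= 119<<7 -> acc=15247 shift=14
  byte[13]=0x48 cont=0 payload=0x48=72: acc |= 72<<14 -> acc=1194895 shift=21 [end]
Varint 5: bytes[11:14] = 8F F7 48 -> value 1194895 (3 byte(s))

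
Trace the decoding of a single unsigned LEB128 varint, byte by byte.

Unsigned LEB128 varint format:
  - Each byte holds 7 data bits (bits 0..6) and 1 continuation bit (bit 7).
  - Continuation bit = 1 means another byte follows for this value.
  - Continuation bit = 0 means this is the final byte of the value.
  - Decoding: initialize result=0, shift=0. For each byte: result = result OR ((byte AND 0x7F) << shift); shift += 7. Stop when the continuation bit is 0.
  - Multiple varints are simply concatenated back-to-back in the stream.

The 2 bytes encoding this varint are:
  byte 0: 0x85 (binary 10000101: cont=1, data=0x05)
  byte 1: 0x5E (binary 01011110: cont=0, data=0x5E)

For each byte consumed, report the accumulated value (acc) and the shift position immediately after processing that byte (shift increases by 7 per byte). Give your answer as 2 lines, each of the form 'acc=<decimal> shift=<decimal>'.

Answer: acc=5 shift=7
acc=12037 shift=14

Derivation:
byte 0=0x85: payload=0x05=5, contrib = 5<<0 = 5; acc -> 5, shift -> 7
byte 1=0x5E: payload=0x5E=94, contrib = 94<<7 = 12032; acc -> 12037, shift -> 14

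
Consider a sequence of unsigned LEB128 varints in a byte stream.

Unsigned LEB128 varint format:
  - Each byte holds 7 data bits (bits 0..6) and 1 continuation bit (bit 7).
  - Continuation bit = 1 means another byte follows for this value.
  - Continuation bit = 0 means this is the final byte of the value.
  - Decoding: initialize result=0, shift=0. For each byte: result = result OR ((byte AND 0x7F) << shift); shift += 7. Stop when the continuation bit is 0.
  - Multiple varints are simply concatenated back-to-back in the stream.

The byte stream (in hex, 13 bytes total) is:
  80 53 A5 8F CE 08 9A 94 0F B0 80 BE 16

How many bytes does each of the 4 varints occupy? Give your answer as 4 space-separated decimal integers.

  byte[0]=0x80 cont=1 payload=0x00=0: acc |= 0<<0 -> acc=0 shift=7
  byte[1]=0x53 cont=0 payload=0x53=83: acc |= 83<<7 -> acc=10624 shift=14 [end]
Varint 1: bytes[0:2] = 80 53 -> value 10624 (2 byte(s))
  byte[2]=0xA5 cont=1 payload=0x25=37: acc |= 37<<0 -> acc=37 shift=7
  byte[3]=0x8F cont=1 payload=0x0F=15: acc |= 15<<7 -> acc=1957 shift=14
  byte[4]=0xCE cont=1 payload=0x4E=78: acc |= 78<<14 -> acc=1279909 shift=21
  byte[5]=0x08 cont=0 payload=0x08=8: acc |= 8<<21 -> acc=18057125 shift=28 [end]
Varint 2: bytes[2:6] = A5 8F CE 08 -> value 18057125 (4 byte(s))
  byte[6]=0x9A cont=1 payload=0x1A=26: acc |= 26<<0 -> acc=26 shift=7
  byte[7]=0x94 cont=1 payload=0x14=20: acc |= 20<<7 -> acc=2586 shift=14
  byte[8]=0x0F cont=0 payload=0x0F=15: acc |= 15<<14 -> acc=248346 shift=21 [end]
Varint 3: bytes[6:9] = 9A 94 0F -> value 248346 (3 byte(s))
  byte[9]=0xB0 cont=1 payload=0x30=48: acc |= 48<<0 -> acc=48 shift=7
  byte[10]=0x80 cont=1 payload=0x00=0: acc |= 0<<7 -> acc=48 shift=14
  byte[11]=0xBE cont=1 payload=0x3E=62: acc |= 62<<14 -> acc=1015856 shift=21
  byte[12]=0x16 cont=0 payload=0x16=22: acc |= 22<<21 -> acc=47153200 shift=28 [end]
Varint 4: bytes[9:13] = B0 80 BE 16 -> value 47153200 (4 byte(s))

Answer: 2 4 3 4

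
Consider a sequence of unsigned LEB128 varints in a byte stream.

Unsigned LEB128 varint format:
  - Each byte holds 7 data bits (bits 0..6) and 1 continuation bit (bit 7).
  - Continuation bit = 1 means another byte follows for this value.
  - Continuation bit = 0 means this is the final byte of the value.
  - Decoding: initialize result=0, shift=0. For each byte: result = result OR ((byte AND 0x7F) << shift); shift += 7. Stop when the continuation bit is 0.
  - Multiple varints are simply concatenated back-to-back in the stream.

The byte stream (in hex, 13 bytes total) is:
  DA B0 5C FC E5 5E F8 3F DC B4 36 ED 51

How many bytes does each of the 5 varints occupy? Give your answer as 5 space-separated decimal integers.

Answer: 3 3 2 3 2

Derivation:
  byte[0]=0xDA cont=1 payload=0x5A=90: acc |= 90<<0 -> acc=90 shift=7
  byte[1]=0xB0 cont=1 payload=0x30=48: acc |= 48<<7 -> acc=6234 shift=14
  byte[2]=0x5C cont=0 payload=0x5C=92: acc |= 92<<14 -> acc=1513562 shift=21 [end]
Varint 1: bytes[0:3] = DA B0 5C -> value 1513562 (3 byte(s))
  byte[3]=0xFC cont=1 payload=0x7C=124: acc |= 124<<0 -> acc=124 shift=7
  byte[4]=0xE5 cont=1 payload=0x65=101: acc |= 101<<7 -> acc=13052 shift=14
  byte[5]=0x5E cont=0 payload=0x5E=94: acc |= 94<<14 -> acc=1553148 shift=21 [end]
Varint 2: bytes[3:6] = FC E5 5E -> value 1553148 (3 byte(s))
  byte[6]=0xF8 cont=1 payload=0x78=120: acc |= 120<<0 -> acc=120 shift=7
  byte[7]=0x3F cont=0 payload=0x3F=63: acc |= 63<<7 -> acc=8184 shift=14 [end]
Varint 3: bytes[6:8] = F8 3F -> value 8184 (2 byte(s))
  byte[8]=0xDC cont=1 payload=0x5C=92: acc |= 92<<0 -> acc=92 shift=7
  byte[9]=0xB4 cont=1 payload=0x34=52: acc |= 52<<7 -> acc=6748 shift=14
  byte[10]=0x36 cont=0 payload=0x36=54: acc |= 54<<14 -> acc=891484 shift=21 [end]
Varint 4: bytes[8:11] = DC B4 36 -> value 891484 (3 byte(s))
  byte[11]=0xED cont=1 payload=0x6D=109: acc |= 109<<0 -> acc=109 shift=7
  byte[12]=0x51 cont=0 payload=0x51=81: acc |= 81<<7 -> acc=10477 shift=14 [end]
Varint 5: bytes[11:13] = ED 51 -> value 10477 (2 byte(s))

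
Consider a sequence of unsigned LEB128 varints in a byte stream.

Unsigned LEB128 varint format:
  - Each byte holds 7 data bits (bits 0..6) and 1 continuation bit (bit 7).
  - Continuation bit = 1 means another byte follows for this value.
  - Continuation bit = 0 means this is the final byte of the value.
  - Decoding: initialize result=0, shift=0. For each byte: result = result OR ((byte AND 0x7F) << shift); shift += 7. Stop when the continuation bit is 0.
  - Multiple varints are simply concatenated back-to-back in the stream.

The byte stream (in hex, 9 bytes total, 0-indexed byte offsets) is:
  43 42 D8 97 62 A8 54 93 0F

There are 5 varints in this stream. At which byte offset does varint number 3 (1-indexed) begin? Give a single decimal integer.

Answer: 2

Derivation:
  byte[0]=0x43 cont=0 payload=0x43=67: acc |= 67<<0 -> acc=67 shift=7 [end]
Varint 1: bytes[0:1] = 43 -> value 67 (1 byte(s))
  byte[1]=0x42 cont=0 payload=0x42=66: acc |= 66<<0 -> acc=66 shift=7 [end]
Varint 2: bytes[1:2] = 42 -> value 66 (1 byte(s))
  byte[2]=0xD8 cont=1 payload=0x58=88: acc |= 88<<0 -> acc=88 shift=7
  byte[3]=0x97 cont=1 payload=0x17=23: acc |= 23<<7 -> acc=3032 shift=14
  byte[4]=0x62 cont=0 payload=0x62=98: acc |= 98<<14 -> acc=1608664 shift=21 [end]
Varint 3: bytes[2:5] = D8 97 62 -> value 1608664 (3 byte(s))
  byte[5]=0xA8 cont=1 payload=0x28=40: acc |= 40<<0 -> acc=40 shift=7
  byte[6]=0x54 cont=0 payload=0x54=84: acc |= 84<<7 -> acc=10792 shift=14 [end]
Varint 4: bytes[5:7] = A8 54 -> value 10792 (2 byte(s))
  byte[7]=0x93 cont=1 payload=0x13=19: acc |= 19<<0 -> acc=19 shift=7
  byte[8]=0x0F cont=0 payload=0x0F=15: acc |= 15<<7 -> acc=1939 shift=14 [end]
Varint 5: bytes[7:9] = 93 0F -> value 1939 (2 byte(s))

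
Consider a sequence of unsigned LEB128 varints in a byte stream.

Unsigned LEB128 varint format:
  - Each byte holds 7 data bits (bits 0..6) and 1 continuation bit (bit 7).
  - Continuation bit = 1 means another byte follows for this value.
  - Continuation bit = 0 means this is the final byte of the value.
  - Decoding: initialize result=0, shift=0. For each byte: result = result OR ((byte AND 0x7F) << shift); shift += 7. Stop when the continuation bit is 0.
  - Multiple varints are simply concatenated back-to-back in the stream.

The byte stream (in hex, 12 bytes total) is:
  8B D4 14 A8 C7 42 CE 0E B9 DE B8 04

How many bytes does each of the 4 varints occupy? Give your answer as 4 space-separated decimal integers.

Answer: 3 3 2 4

Derivation:
  byte[0]=0x8B cont=1 payload=0x0B=11: acc |= 11<<0 -> acc=11 shift=7
  byte[1]=0xD4 cont=1 payload=0x54=84: acc |= 84<<7 -> acc=10763 shift=14
  byte[2]=0x14 cont=0 payload=0x14=20: acc |= 20<<14 -> acc=338443 shift=21 [end]
Varint 1: bytes[0:3] = 8B D4 14 -> value 338443 (3 byte(s))
  byte[3]=0xA8 cont=1 payload=0x28=40: acc |= 40<<0 -> acc=40 shift=7
  byte[4]=0xC7 cont=1 payload=0x47=71: acc |= 71<<7 -> acc=9128 shift=14
  byte[5]=0x42 cont=0 payload=0x42=66: acc |= 66<<14 -> acc=1090472 shift=21 [end]
Varint 2: bytes[3:6] = A8 C7 42 -> value 1090472 (3 byte(s))
  byte[6]=0xCE cont=1 payload=0x4E=78: acc |= 78<<0 -> acc=78 shift=7
  byte[7]=0x0E cont=0 payload=0x0E=14: acc |= 14<<7 -> acc=1870 shift=14 [end]
Varint 3: bytes[6:8] = CE 0E -> value 1870 (2 byte(s))
  byte[8]=0xB9 cont=1 payload=0x39=57: acc |= 57<<0 -> acc=57 shift=7
  byte[9]=0xDE cont=1 payload=0x5E=94: acc |= 94<<7 -> acc=12089 shift=14
  byte[10]=0xB8 cont=1 payload=0x38=56: acc |= 56<<14 -> acc=929593 shift=21
  byte[11]=0x04 cont=0 payload=0x04=4: acc |= 4<<21 -> acc=9318201 shift=28 [end]
Varint 4: bytes[8:12] = B9 DE B8 04 -> value 9318201 (4 byte(s))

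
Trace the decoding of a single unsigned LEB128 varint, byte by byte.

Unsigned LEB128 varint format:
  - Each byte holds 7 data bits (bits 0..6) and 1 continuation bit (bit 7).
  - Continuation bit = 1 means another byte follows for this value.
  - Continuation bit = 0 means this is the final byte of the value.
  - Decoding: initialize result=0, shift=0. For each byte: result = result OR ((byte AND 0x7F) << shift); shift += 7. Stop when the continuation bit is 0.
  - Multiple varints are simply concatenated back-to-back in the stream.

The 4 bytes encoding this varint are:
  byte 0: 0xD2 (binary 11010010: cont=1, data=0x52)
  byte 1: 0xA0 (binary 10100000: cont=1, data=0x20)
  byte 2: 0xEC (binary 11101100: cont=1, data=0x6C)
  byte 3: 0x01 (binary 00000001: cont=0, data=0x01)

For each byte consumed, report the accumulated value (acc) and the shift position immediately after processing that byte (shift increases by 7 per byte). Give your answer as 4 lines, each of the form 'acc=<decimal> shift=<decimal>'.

Answer: acc=82 shift=7
acc=4178 shift=14
acc=1773650 shift=21
acc=3870802 shift=28

Derivation:
byte 0=0xD2: payload=0x52=82, contrib = 82<<0 = 82; acc -> 82, shift -> 7
byte 1=0xA0: payload=0x20=32, contrib = 32<<7 = 4096; acc -> 4178, shift -> 14
byte 2=0xEC: payload=0x6C=108, contrib = 108<<14 = 1769472; acc -> 1773650, shift -> 21
byte 3=0x01: payload=0x01=1, contrib = 1<<21 = 2097152; acc -> 3870802, shift -> 28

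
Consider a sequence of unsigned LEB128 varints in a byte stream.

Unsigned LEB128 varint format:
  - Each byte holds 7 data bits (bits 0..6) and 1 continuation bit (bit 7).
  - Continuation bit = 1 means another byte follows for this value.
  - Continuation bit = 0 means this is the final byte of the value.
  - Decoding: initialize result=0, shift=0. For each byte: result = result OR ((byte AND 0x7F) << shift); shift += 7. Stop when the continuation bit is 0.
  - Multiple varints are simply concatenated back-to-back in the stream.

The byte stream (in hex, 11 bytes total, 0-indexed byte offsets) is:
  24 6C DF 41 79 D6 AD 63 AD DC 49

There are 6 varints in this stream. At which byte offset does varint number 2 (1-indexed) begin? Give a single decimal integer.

Answer: 1

Derivation:
  byte[0]=0x24 cont=0 payload=0x24=36: acc |= 36<<0 -> acc=36 shift=7 [end]
Varint 1: bytes[0:1] = 24 -> value 36 (1 byte(s))
  byte[1]=0x6C cont=0 payload=0x6C=108: acc |= 108<<0 -> acc=108 shift=7 [end]
Varint 2: bytes[1:2] = 6C -> value 108 (1 byte(s))
  byte[2]=0xDF cont=1 payload=0x5F=95: acc |= 95<<0 -> acc=95 shift=7
  byte[3]=0x41 cont=0 payload=0x41=65: acc |= 65<<7 -> acc=8415 shift=14 [end]
Varint 3: bytes[2:4] = DF 41 -> value 8415 (2 byte(s))
  byte[4]=0x79 cont=0 payload=0x79=121: acc |= 121<<0 -> acc=121 shift=7 [end]
Varint 4: bytes[4:5] = 79 -> value 121 (1 byte(s))
  byte[5]=0xD6 cont=1 payload=0x56=86: acc |= 86<<0 -> acc=86 shift=7
  byte[6]=0xAD cont=1 payload=0x2D=45: acc |= 45<<7 -> acc=5846 shift=14
  byte[7]=0x63 cont=0 payload=0x63=99: acc |= 99<<14 -> acc=1627862 shift=21 [end]
Varint 5: bytes[5:8] = D6 AD 63 -> value 1627862 (3 byte(s))
  byte[8]=0xAD cont=1 payload=0x2D=45: acc |= 45<<0 -> acc=45 shift=7
  byte[9]=0xDC cont=1 payload=0x5C=92: acc |= 92<<7 -> acc=11821 shift=14
  byte[10]=0x49 cont=0 payload=0x49=73: acc |= 73<<14 -> acc=1207853 shift=21 [end]
Varint 6: bytes[8:11] = AD DC 49 -> value 1207853 (3 byte(s))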